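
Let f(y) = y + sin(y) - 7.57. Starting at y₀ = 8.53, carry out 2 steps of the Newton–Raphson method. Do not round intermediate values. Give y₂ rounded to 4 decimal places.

f'(y) = 1 + cos(y)
y_0 = 8.530000: f = 1.740070, f' = 0.374308 → y_1 = 8.530000 - (1.740070)/(0.374308) = 3.881234
y_1 = 3.881234: f = -4.362789, f' = 0.261290 → y_2 = 3.881234 - (-4.362789)/(0.261290) = 20.578376

20.5784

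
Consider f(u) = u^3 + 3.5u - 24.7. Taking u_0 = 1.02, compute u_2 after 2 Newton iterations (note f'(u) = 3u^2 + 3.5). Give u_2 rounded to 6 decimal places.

2.989817

u_0 = 1.020000: f = -20.068792, f' = 6.621200 → u_1 = 1.020000 - (-20.068792)/(6.621200) = 4.050990
u_1 = 4.050990: f = 55.957325, f' = 52.731564 → u_2 = 4.050990 - (55.957325)/(52.731564) = 2.989817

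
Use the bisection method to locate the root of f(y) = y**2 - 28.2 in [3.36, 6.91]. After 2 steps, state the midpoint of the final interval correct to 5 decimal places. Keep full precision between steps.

f(3.360000) = -16.910400, f(6.910000) = 19.548100 (opposite signs)
step 1: m = 5.135000, f(m) = -1.831775 < 0 → root in [5.135000, 6.910000]
step 2: m = 6.022500, f(m) = 8.070506 > 0 → root in [5.135000, 6.022500]
Midpoint of [5.135000, 6.022500] = 5.578750

5.57875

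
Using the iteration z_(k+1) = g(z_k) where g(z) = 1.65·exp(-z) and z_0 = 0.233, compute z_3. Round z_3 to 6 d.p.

1.055757

z_1 = g(0.233000) = 1.307053
z_2 = g(1.307053) = 0.446517
z_3 = g(0.446517) = 1.055757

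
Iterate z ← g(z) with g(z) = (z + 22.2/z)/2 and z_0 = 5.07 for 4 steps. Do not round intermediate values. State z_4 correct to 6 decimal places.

4.711688

z_1 = g(5.070000) = 4.724349
z_2 = g(4.724349) = 4.711705
z_3 = g(4.711705) = 4.711688
z_4 = g(4.711688) = 4.711688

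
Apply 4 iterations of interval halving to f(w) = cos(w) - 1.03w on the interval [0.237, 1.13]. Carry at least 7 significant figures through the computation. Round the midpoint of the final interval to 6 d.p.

f(0.237000) = 0.727937, f(1.130000) = -0.737240 (opposite signs)
step 1: m = 0.683500, f(m) = 0.071362 > 0 → root in [0.683500, 1.130000]
step 2: m = 0.906750, f(m) = -0.317644 < 0 → root in [0.683500, 0.906750]
step 3: m = 0.795125, f(m) = -0.118783 < 0 → root in [0.683500, 0.795125]
step 4: m = 0.739313, f(m) = -0.022560 < 0 → root in [0.683500, 0.739313]
Midpoint of [0.683500, 0.739313] = 0.711406

0.711406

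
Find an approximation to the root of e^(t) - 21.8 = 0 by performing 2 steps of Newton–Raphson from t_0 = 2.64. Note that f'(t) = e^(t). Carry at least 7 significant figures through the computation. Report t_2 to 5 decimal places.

t_0 = 2.640000: f = -7.786796, f' = 14.013204 → t_1 = 2.640000 - (-7.786796)/(14.013204) = 3.195676
t_1 = 3.195676: f = 2.626673, f' = 24.426673 → t_2 = 3.195676 - (2.626673)/(24.426673) = 3.088143

3.08814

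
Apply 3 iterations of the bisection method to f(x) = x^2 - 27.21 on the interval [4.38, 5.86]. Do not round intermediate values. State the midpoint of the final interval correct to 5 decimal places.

5.21250

f(4.380000) = -8.025600, f(5.860000) = 7.129600 (opposite signs)
step 1: m = 5.120000, f(m) = -0.995600 < 0 → root in [5.120000, 5.860000]
step 2: m = 5.490000, f(m) = 2.930100 > 0 → root in [5.120000, 5.490000]
step 3: m = 5.305000, f(m) = 0.933025 > 0 → root in [5.120000, 5.305000]
Midpoint of [5.120000, 5.305000] = 5.212500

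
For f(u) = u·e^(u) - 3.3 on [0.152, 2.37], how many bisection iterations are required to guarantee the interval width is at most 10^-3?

Initial width b − a = 2.37 − 0.152 = 2.218000.
After n steps the width is (b−a)/2^n; need (b−a)/2^n ≤ 10^-3.
So n ≥ log₂(2.218000/10^-3) = log₂(2218.0000) ≈ 11.1150.
Hence n = 12.

12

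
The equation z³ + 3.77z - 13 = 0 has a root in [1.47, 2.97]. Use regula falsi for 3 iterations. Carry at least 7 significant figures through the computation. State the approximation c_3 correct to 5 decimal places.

f(1.470000) = -4.281577, f(2.970000) = 24.394973
step 1: c = 1.693959, f(c) = -1.752967 < 0 → new bracket [1.693959, 2.970000]
step 2: c = 1.779505, f(c) = -0.656218 < 0 → new bracket [1.779505, 2.970000]
step 3: c = 1.810690, f(c) = -0.237172 < 0 → new bracket [1.810690, 2.970000]

1.81069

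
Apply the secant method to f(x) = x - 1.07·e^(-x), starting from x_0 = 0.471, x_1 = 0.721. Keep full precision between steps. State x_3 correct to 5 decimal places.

0.59190

f(x_0) = -0.197084, f(x_1) = 0.200696
x_2 = 0.721000 - (0.200696)·(0.721000 - 0.471000)/(0.200696 - (-0.197084)) = 0.594865; f(x_2) = 0.004613
x_3 = 0.594865 - (0.004613)·(0.594865 - 0.721000)/(0.004613 - (0.200696)) = 0.591897; f(x_3) = -0.000109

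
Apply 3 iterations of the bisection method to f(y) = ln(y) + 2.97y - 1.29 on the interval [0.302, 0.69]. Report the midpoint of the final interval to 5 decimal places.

0.61725

f(0.302000) = -1.590388, f(0.690000) = 0.388236 (opposite signs)
step 1: m = 0.496000, f(m) = -0.518059 < 0 → root in [0.496000, 0.690000]
step 2: m = 0.593000, f(m) = -0.051351 < 0 → root in [0.593000, 0.690000]
step 3: m = 0.641500, f(m) = 0.171309 > 0 → root in [0.593000, 0.641500]
Midpoint of [0.593000, 0.641500] = 0.617250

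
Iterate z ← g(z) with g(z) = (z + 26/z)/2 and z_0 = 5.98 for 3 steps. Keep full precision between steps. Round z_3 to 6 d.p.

z_1 = g(5.980000) = 5.163913
z_2 = g(5.163913) = 5.099427
z_3 = g(5.099427) = 5.099020

5.099020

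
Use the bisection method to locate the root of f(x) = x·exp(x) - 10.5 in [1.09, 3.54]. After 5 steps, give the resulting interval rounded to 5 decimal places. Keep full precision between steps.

[1.70250, 1.77906]

f(1.090000) = -7.258041, f(3.540000) = 111.512894 (opposite signs)
step 1: m = 2.315000, f(m) = 12.939197 > 0 → root in [1.090000, 2.315000]
step 2: m = 1.702500, f(m) = -1.157277 < 0 → root in [1.702500, 2.315000]
step 3: m = 2.008750, f(m) = 4.473211 > 0 → root in [1.702500, 2.008750]
step 4: m = 1.855625, f(m) = 1.368010 > 0 → root in [1.702500, 1.855625]
step 5: m = 1.779063, f(m) = 0.039700 > 0 → root in [1.702500, 1.779063]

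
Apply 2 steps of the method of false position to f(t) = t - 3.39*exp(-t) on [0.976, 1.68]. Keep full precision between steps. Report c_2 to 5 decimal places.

1.11413

False-position update: c = (a·f(b) − b·f(a))/(f(b) − f(a)); replace the endpoint whose sign matches f(c).
f(0.976000) = -0.301404, f(1.680000) = 1.048192
step 1: c = 1.133224, f(c) = 0.041665 > 0 → new bracket [0.976000, 1.133224]
step 2: c = 1.114129, f(c) = 0.001528 > 0 → new bracket [0.976000, 1.114129]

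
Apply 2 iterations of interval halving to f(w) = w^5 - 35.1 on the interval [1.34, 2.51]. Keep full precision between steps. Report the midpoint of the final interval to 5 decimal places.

f(1.340000) = -30.779600, f(2.510000) = 64.525063 (opposite signs)
step 1: m = 1.925000, f(m) = -8.666561 < 0 → root in [1.925000, 2.510000]
step 2: m = 2.217500, f(m) = 18.518930 > 0 → root in [1.925000, 2.217500]
Midpoint of [1.925000, 2.217500] = 2.071250

2.07125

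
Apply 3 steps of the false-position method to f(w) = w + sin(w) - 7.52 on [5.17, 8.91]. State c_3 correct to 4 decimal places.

6.9256

f(5.170000) = -3.247111, f(8.910000) = 1.882342
step 1: c = 7.537542, f(c) = 0.967891 > 0 → new bracket [5.170000, 7.537542]
step 2: c = 6.993883, f(c) = 0.126246 > 0 → new bracket [5.170000, 6.993883]
step 3: c = 6.925625, f(c) = 0.004776 > 0 → new bracket [5.170000, 6.925625]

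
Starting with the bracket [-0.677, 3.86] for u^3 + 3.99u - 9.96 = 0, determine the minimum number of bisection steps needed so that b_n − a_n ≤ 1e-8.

29

Initial width b − a = 3.86 − -0.677 = 4.537000.
After n steps the width is (b−a)/2^n; need (b−a)/2^n ≤ 1e-8.
So n ≥ log₂(4.537000/1e-8) = log₂(453700000.0000) ≈ 28.7572.
Hence n = 29.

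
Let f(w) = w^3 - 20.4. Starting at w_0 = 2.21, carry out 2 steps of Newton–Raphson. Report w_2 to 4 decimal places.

2.7385

Newton update: w ← w − f(w)/f'(w).
f'(w) = 3w^2
w_0 = 2.210000: f = -9.606139, f' = 14.652300 → w_1 = 2.210000 - (-9.606139)/(14.652300) = 2.865606
w_1 = 2.865606: f = 3.131496, f' = 24.635097 → w_2 = 2.865606 - (3.131496)/(24.635097) = 2.738491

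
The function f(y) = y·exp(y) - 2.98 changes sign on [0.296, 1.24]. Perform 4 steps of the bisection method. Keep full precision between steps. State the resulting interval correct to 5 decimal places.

f(0.296000) = -2.582037, f(1.240000) = 1.304961 (opposite signs)
step 1: m = 0.768000, f(m) = -1.324614 < 0 → root in [0.768000, 1.240000]
step 2: m = 1.004000, f(m) = -0.239907 < 0 → root in [1.004000, 1.240000]
step 3: m = 1.122000, f(m) = 0.465651 > 0 → root in [1.004000, 1.122000]
step 4: m = 1.063000, f(m) = 0.097431 > 0 → root in [1.004000, 1.063000]

[1.00400, 1.06300]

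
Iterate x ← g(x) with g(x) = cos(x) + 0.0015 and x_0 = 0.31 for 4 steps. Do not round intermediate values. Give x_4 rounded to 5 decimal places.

x_1 = g(0.310000) = 0.953834
x_2 = g(0.953834) = 0.580061
x_3 = g(0.580061) = 0.837929
x_4 = g(0.837929) = 0.670503

0.67050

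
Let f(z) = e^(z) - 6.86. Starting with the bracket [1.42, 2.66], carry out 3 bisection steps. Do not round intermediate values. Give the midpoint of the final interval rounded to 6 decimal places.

1.962500

f(1.420000) = -2.722880, f(2.660000) = 7.436289 (opposite signs)
step 1: m = 2.040000, f(m) = 0.830609 > 0 → root in [1.420000, 2.040000]
step 2: m = 1.730000, f(m) = -1.219346 < 0 → root in [1.730000, 2.040000]
step 3: m = 1.885000, f(m) = -0.273646 < 0 → root in [1.885000, 2.040000]
Midpoint of [1.885000, 2.040000] = 1.962500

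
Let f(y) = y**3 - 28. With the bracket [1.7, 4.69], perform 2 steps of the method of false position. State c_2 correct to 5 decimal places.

2.76460

f(1.700000) = -23.087000, f(4.690000) = 75.161709
step 1: c = 2.402606, f(c) = -14.130920 < 0 → new bracket [2.402606, 4.690000]
step 2: c = 2.764595, f(c) = -6.870233 < 0 → new bracket [2.764595, 4.690000]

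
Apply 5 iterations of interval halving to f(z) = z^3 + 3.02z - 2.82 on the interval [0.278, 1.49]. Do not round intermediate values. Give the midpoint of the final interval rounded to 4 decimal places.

0.7893

f(0.278000) = -1.958955, f(1.490000) = 4.987749 (opposite signs)
step 1: m = 0.884000, f(m) = 0.540487 > 0 → root in [0.278000, 0.884000]
step 2: m = 0.581000, f(m) = -0.869257 < 0 → root in [0.581000, 0.884000]
step 3: m = 0.732500, f(m) = -0.214823 < 0 → root in [0.732500, 0.884000]
step 4: m = 0.808250, f(m) = 0.148919 > 0 → root in [0.732500, 0.808250]
step 5: m = 0.770375, f(m) = -0.036267 < 0 → root in [0.770375, 0.808250]
Midpoint of [0.770375, 0.808250] = 0.789312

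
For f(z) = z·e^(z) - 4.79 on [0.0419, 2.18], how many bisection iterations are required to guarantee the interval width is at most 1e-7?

25

Initial width b − a = 2.18 − 0.0419 = 2.138100.
After n steps the width is (b−a)/2^n; need (b−a)/2^n ≤ 1e-7.
So n ≥ log₂(2.138100/1e-7) = log₂(21381000.0000) ≈ 24.3498.
Hence n = 25.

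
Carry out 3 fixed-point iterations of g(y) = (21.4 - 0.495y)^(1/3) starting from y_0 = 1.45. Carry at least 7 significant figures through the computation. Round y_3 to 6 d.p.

2.716923

y_1 = g(1.450000) = 2.744938
y_2 = g(2.744938) = 2.716283
y_3 = g(2.716283) = 2.716923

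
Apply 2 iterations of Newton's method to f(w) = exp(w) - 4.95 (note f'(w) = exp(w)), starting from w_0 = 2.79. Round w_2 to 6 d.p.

w_0 = 2.790000: f = 11.331020, f' = 16.281020 → w_1 = 2.790000 - (11.331020)/(16.281020) = 2.094035
w_1 = 2.094035: f = 3.167604, f' = 8.117604 → w_2 = 2.094035 - (3.167604)/(8.117604) = 1.703821

1.703821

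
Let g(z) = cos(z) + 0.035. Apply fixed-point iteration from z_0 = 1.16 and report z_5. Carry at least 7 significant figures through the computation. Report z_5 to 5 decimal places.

0.69716

z_1 = g(1.160000) = 0.434340
z_2 = g(0.434340) = 0.942148
z_3 = g(0.942148) = 0.623052
z_4 = g(0.623052) = 0.847101
z_5 = g(0.847101) = 0.697158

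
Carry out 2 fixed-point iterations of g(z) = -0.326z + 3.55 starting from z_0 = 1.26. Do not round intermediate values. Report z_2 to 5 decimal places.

z_1 = g(1.260000) = 3.139240
z_2 = g(3.139240) = 2.526608

2.52661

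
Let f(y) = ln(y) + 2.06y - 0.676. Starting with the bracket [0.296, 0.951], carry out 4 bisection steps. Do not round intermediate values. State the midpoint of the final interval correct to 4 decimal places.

0.6030

f(0.296000) = -1.283636, f(0.951000) = 1.232819 (opposite signs)
step 1: m = 0.623500, f(m) = 0.136003 > 0 → root in [0.296000, 0.623500]
step 2: m = 0.459750, f(m) = -0.505987 < 0 → root in [0.459750, 0.623500]
step 3: m = 0.541625, f(m) = -0.173434 < 0 → root in [0.541625, 0.623500]
step 4: m = 0.582562, f(m) = -0.016240 < 0 → root in [0.582562, 0.623500]
Midpoint of [0.582562, 0.623500] = 0.603031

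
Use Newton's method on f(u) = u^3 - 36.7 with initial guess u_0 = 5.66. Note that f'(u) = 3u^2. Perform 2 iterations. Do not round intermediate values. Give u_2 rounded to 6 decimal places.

3.478668

Newton update: u ← u − f(u)/f'(u).
u_0 = 5.660000: f = 144.621496, f' = 96.106800 → u_1 = 5.660000 - (144.621496)/(96.106800) = 4.155200
u_1 = 4.155200: f = 35.042392, f' = 51.797065 → u_2 = 4.155200 - (35.042392)/(51.797065) = 3.478668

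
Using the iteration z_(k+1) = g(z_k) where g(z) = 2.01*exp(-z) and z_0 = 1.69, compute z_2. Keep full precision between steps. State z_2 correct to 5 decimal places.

1.38715

z_1 = g(1.690000) = 0.370884
z_2 = g(0.370884) = 1.387149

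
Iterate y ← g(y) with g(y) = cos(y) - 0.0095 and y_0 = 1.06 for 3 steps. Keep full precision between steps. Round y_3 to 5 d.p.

y_1 = g(1.060000) = 0.479372
y_2 = g(0.479372) = 0.877785
y_3 = g(0.877785) = 0.629357

0.62936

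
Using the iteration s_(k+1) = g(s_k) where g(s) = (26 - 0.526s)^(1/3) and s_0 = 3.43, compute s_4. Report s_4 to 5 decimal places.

2.90332

s_1 = g(3.430000) = 2.892323
s_2 = g(2.892323) = 2.903548
s_3 = g(2.903548) = 2.903315
s_4 = g(2.903315) = 2.903320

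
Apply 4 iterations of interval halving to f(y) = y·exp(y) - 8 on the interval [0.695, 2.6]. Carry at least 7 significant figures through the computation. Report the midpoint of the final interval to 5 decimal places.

1.58797

f(0.695000) = -6.607422, f(2.600000) = 27.005719 (opposite signs)
step 1: m = 1.647500, f(m) = 0.557080 > 0 → root in [0.695000, 1.647500]
step 2: m = 1.171250, f(m) = -4.221521 < 0 → root in [1.171250, 1.647500]
step 3: m = 1.409375, f(m) = -2.230870 < 0 → root in [1.409375, 1.647500]
step 4: m = 1.528437, f(m) = -0.952426 < 0 → root in [1.528437, 1.647500]
Midpoint of [1.528437, 1.647500] = 1.587969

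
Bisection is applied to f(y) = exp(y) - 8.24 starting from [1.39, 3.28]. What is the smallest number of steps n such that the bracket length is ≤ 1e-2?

Initial width b − a = 3.28 − 1.39 = 1.890000.
After n steps the width is (b−a)/2^n; need (b−a)/2^n ≤ 1e-2.
So n ≥ log₂(1.890000/1e-2) = log₂(189.0000) ≈ 7.5622.
Hence n = 8.

8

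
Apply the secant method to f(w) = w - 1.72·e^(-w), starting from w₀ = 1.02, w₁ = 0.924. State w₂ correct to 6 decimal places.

0.777853

f(w_0) = 0.399777, f(w_1) = 0.241284
w_2 = 0.924000 - (0.241284)·(0.924000 - 1.020000)/(0.241284 - (0.399777)) = 0.777853; f(w_2) = -0.012299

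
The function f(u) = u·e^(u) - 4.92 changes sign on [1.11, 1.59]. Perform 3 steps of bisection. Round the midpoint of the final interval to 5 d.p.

1.32000

f(1.110000) = -1.551862, f(1.590000) = 2.876961 (opposite signs)
step 1: m = 1.350000, f(m) = 0.287524 > 0 → root in [1.110000, 1.350000]
step 2: m = 1.230000, f(m) = -0.711888 < 0 → root in [1.230000, 1.350000]
step 3: m = 1.290000, f(m) = -0.233705 < 0 → root in [1.290000, 1.350000]
Midpoint of [1.290000, 1.350000] = 1.320000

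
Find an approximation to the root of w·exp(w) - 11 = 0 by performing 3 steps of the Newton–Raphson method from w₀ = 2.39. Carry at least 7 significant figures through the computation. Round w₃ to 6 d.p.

f'(w) = (w + 1)·exp(w)
w_0 = 2.390000: f = 15.083251, f' = 36.996744 → w_1 = 2.390000 - (15.083251)/(36.996744) = 1.982309
w_1 = 1.982309: f = 3.390538, f' = 21.650021 → w_2 = 1.982309 - (3.390538)/(21.650021) = 1.825702
w_2 = 1.825702: f = 0.332409, f' = 17.539560 → w_3 = 1.825702 - (0.332409)/(17.539560) = 1.806750

1.806750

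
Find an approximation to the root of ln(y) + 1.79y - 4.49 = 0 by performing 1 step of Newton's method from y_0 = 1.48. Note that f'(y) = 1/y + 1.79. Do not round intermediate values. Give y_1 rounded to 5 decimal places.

Newton update: y ← y − f(y)/f'(y).
y_0 = 1.480000: f = -1.448758, f' = 2.465676 → y_1 = 1.480000 - (-1.448758)/(2.465676) = 2.067570

2.06757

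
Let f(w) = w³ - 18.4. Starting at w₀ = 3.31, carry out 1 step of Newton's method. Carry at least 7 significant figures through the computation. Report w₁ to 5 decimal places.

2.76648

f'(w) = 3w²
w_0 = 3.310000: f = 17.864691, f' = 32.868300 → w_1 = 3.310000 - (17.864691)/(32.868300) = 2.766477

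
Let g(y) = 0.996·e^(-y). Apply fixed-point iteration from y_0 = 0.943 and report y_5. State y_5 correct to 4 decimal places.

0.5466

y_1 = g(0.943000) = 0.387900
y_2 = g(0.387900) = 0.675766
y_3 = g(0.675766) = 0.506731
y_4 = g(0.506731) = 0.600052
y_5 = g(0.600052) = 0.546588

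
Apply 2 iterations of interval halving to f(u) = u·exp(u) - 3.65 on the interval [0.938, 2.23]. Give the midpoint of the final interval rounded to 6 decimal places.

1.099500

f(0.938000) = -1.253535, f(2.230000) = 17.088701 (opposite signs)
step 1: m = 1.584000, f(m) = 4.071073 > 0 → root in [0.938000, 1.584000]
step 2: m = 1.261000, f(m) = 0.800004 > 0 → root in [0.938000, 1.261000]
Midpoint of [0.938000, 1.261000] = 1.099500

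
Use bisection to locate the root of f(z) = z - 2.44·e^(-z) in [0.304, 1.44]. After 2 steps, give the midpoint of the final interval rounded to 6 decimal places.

f(0.304000) = -1.496381, f(1.440000) = 0.861896 (opposite signs)
step 1: m = 0.872000, f(m) = -0.148199 < 0 → root in [0.872000, 1.440000]
step 2: m = 1.156000, f(m) = 0.388028 > 0 → root in [0.872000, 1.156000]
Midpoint of [0.872000, 1.156000] = 1.014000

1.014000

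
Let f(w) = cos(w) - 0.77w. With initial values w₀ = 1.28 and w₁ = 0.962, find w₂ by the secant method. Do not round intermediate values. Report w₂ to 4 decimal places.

0.8607

f(w_0) = -0.698885, f(w_1) = -0.168860
w_2 = 0.962000 - (-0.168860)·(0.962000 - 1.280000)/(-0.168860 - (-0.698885)) = 0.860689; f(w_2) = -0.010816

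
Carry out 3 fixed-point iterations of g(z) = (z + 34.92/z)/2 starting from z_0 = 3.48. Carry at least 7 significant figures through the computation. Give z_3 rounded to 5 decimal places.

5.90955

z_1 = g(3.480000) = 6.757241
z_2 = g(6.757241) = 5.962515
z_3 = g(5.962515) = 5.909552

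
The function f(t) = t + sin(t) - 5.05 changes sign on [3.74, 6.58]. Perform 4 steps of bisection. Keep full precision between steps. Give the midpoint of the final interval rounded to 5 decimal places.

5.60375

f(3.740000) = -1.873327, f(6.580000) = 1.822476 (opposite signs)
step 1: m = 5.160000, f(m) = -0.791484 < 0 → root in [5.160000, 6.580000]
step 2: m = 5.870000, f(m) = 0.418471 > 0 → root in [5.160000, 5.870000]
step 3: m = 5.515000, f(m) = -0.229831 < 0 → root in [5.515000, 5.870000]
step 4: m = 5.692500, f(m) = 0.085570 > 0 → root in [5.515000, 5.692500]
Midpoint of [5.515000, 5.692500] = 5.603750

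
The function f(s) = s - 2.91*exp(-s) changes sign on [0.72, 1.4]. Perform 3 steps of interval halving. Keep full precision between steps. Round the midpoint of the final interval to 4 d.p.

f(0.720000) = -0.696449, f(1.400000) = 0.682403 (opposite signs)
step 1: m = 1.060000, f(m) = 0.051814 > 0 → root in [0.720000, 1.060000]
step 2: m = 0.890000, f(m) = -0.305008 < 0 → root in [0.890000, 1.060000]
step 3: m = 0.975000, f(m) = -0.122630 < 0 → root in [0.975000, 1.060000]
Midpoint of [0.975000, 1.060000] = 1.017500

1.0175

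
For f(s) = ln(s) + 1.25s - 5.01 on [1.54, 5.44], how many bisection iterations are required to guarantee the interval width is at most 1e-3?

Initial width b − a = 5.44 − 1.54 = 3.900000.
After n steps the width is (b−a)/2^n; need (b−a)/2^n ≤ 1e-3.
So n ≥ log₂(3.900000/1e-3) = log₂(3900.0000) ≈ 11.9293.
Hence n = 12.

12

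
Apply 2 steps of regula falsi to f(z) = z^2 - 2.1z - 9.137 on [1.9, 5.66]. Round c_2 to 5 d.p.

4.13112

f(1.900000) = -9.517000, f(5.660000) = 11.012600
step 1: c = 3.643040, f(c) = -3.515642 < 0 → new bracket [3.643040, 5.660000]
step 2: c = 4.131118, f(c) = -0.746213 < 0 → new bracket [4.131118, 5.660000]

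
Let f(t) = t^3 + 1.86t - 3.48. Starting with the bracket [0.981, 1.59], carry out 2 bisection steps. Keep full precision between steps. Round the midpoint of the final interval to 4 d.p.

1.0571

f(0.981000) = -0.711264, f(1.590000) = 3.497079 (opposite signs)
step 1: m = 1.285500, f(m) = 1.035332 > 0 → root in [0.981000, 1.285500]
step 2: m = 1.133250, f(m) = 0.083228 > 0 → root in [0.981000, 1.133250]
Midpoint of [0.981000, 1.133250] = 1.057125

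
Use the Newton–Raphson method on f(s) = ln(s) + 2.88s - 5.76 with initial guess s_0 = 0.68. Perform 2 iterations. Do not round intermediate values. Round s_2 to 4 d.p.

f'(s) = 1/s + 2.88
s_0 = 0.680000: f = -4.187262, f' = 4.350588 → s_1 = 0.680000 - (-4.187262)/(4.350588) = 1.642459
s_1 = 1.642459: f = -0.533524, f' = 3.488843 → s_2 = 1.642459 - (-0.533524)/(3.488843) = 1.795382

1.7954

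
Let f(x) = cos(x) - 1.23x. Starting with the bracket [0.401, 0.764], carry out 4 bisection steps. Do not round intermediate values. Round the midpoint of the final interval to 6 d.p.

0.639219

f(0.401000) = 0.427441, f(0.764000) = -0.217645 (opposite signs)
step 1: m = 0.582500, f(m) = 0.118615 > 0 → root in [0.582500, 0.764000]
step 2: m = 0.673250, f(m) = -0.046298 < 0 → root in [0.582500, 0.673250]
step 3: m = 0.627875, f(m) = 0.036991 > 0 → root in [0.627875, 0.673250]
step 4: m = 0.650562, f(m) = -0.004449 < 0 → root in [0.627875, 0.650562]
Midpoint of [0.627875, 0.650562] = 0.639219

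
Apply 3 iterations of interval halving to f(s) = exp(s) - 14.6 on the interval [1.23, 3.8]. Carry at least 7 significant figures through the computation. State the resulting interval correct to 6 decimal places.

[2.515000, 2.836250]

f(1.230000) = -11.178770, f(3.800000) = 30.101184 (opposite signs)
step 1: m = 2.515000, f(m) = -2.233391 < 0 → root in [2.515000, 3.800000]
step 2: m = 3.157500, f(m) = 8.911743 > 0 → root in [2.515000, 3.157500]
step 3: m = 2.836250, f(m) = 2.451702 > 0 → root in [2.515000, 2.836250]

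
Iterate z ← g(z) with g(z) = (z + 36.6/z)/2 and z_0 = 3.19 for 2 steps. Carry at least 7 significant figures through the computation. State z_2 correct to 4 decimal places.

6.1619

z_1 = g(3.190000) = 7.331677
z_2 = g(7.331677) = 6.161857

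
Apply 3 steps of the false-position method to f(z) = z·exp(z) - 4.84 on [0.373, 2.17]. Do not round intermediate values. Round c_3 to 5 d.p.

f(0.373000) = -4.298373, f(2.170000) = 14.165476
step 1: c = 0.791340, f(c) = -3.094024 < 0 → new bracket [0.791340, 2.170000]
step 2: c = 1.038486, f(c) = -1.906343 < 0 → new bracket [1.038486, 2.170000]
step 3: c = 1.172699, f(c) = -1.051358 < 0 → new bracket [1.172699, 2.170000]

1.17270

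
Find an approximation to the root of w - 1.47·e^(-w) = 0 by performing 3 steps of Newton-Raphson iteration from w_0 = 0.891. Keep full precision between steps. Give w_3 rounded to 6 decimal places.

0.717393

f'(w) = 1 + 1.47·e^(-w)
w_0 = 0.891000: f = 0.287939, f' = 1.603061 → w_1 = 0.891000 - (0.287939)/(1.603061) = 0.711381
w_1 = 0.711381: f = -0.010338, f' = 1.721719 → w_2 = 0.711381 - (-0.010338)/(1.721719) = 0.717386
w_2 = 0.717386: f = -0.000013, f' = 1.717399 → w_3 = 0.717386 - (-0.000013)/(1.717399) = 0.717393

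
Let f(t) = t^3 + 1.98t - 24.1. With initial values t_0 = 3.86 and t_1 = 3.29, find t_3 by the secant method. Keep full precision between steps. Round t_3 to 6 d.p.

f(t_0) = 41.055256, f(t_1) = 18.025489
t_2 = 3.290000 - (18.025489)·(3.290000 - 3.860000)/(18.025489 - (41.055256)) = 2.843859; f(t_2) = 4.530641
t_3 = 2.843859 - (4.530641)·(2.843859 - 3.290000)/(4.530641 - (18.025489)) = 2.694075; f(t_3) = 0.787979

2.694075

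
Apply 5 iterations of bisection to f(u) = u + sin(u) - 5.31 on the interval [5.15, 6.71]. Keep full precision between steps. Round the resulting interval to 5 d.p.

f(5.150000) = -1.065767, f(6.710000) = 1.813973 (opposite signs)
step 1: m = 5.930000, f(m) = 0.274112 > 0 → root in [5.150000, 5.930000]
step 2: m = 5.540000, f(m) = -0.446637 < 0 → root in [5.540000, 5.930000]
step 3: m = 5.735000, f(m) = -0.096139 < 0 → root in [5.735000, 5.930000]
step 4: m = 5.832500, f(m) = 0.086917 > 0 → root in [5.735000, 5.832500]
step 5: m = 5.783750, f(m) = -0.005180 < 0 → root in [5.783750, 5.832500]

[5.78375, 5.83250]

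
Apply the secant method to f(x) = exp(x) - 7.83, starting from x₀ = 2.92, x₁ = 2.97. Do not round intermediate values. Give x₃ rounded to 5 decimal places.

f(x_0) = 10.711287, f(x_1) = 11.661920
x_2 = 2.970000 - (11.661920)·(2.970000 - 2.920000)/(11.661920 - (10.711287)) = 2.356623; f(x_2) = 2.725245
x_3 = 2.356623 - (2.725245)·(2.356623 - 2.970000)/(2.725245 - (11.661920)) = 2.169573; f(x_3) = 0.924546

2.16957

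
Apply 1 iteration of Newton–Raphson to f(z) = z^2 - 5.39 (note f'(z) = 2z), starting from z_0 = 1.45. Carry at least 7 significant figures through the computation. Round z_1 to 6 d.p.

z_0 = 1.450000: f = -3.287500, f' = 2.900000 → z_1 = 1.450000 - (-3.287500)/(2.900000) = 2.583621

2.583621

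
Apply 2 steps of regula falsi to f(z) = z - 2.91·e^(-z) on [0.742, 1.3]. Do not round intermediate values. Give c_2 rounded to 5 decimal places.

False-position update: c = (a·f(b) − b·f(a))/(f(b) − f(a)); replace the endpoint whose sign matches f(c).
f(0.742000) = -0.643627, f(1.300000) = 0.506932
step 1: c = 1.054147, f(c) = 0.040043 > 0 → new bracket [0.742000, 1.054147]
step 2: c = 1.035865, f(c) = 0.003049 > 0 → new bracket [0.742000, 1.035865]

1.03586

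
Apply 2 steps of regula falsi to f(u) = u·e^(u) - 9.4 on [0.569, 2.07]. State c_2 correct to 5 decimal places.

f(0.569000) = -8.394862, f(2.070000) = 7.004384
step 1: c = 1.387267, f(c) = -3.845537 < 0 → new bracket [1.387267, 2.070000]
step 2: c = 1.629248, f(c) = -1.090777 < 0 → new bracket [1.629248, 2.070000]

1.62925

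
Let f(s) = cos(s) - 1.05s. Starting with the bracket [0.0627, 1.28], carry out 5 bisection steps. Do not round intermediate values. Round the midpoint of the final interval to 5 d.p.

0.72841

f(0.062700) = 0.932200, f(1.280000) = -1.057285 (opposite signs)
step 1: m = 0.671350, f(m) = 0.078065 > 0 → root in [0.671350, 1.280000]
step 2: m = 0.975675, f(m) = -0.463850 < 0 → root in [0.671350, 0.975675]
step 3: m = 0.823513, f(m) = -0.185039 < 0 → root in [0.671350, 0.823513]
step 4: m = 0.747431, f(m) = -0.051365 < 0 → root in [0.671350, 0.747431]
step 5: m = 0.709391, f(m) = 0.013899 > 0 → root in [0.709391, 0.747431]
Midpoint of [0.709391, 0.747431] = 0.728411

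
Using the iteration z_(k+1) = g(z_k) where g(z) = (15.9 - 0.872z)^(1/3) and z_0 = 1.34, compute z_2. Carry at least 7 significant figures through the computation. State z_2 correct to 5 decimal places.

z_1 = g(1.340000) = 2.451409
z_2 = g(2.451409) = 2.396428

2.39643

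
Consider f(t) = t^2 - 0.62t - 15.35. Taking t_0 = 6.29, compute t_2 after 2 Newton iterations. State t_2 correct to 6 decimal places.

4.254567

f'(t) = 2t - 0.62
t_0 = 6.290000: f = 20.314300, f' = 11.960000 → t_1 = 6.290000 - (20.314300)/(11.960000) = 4.591480
t_1 = 4.591480: f = 2.884970, f' = 8.562960 → t_2 = 4.591480 - (2.884970)/(8.562960) = 4.254567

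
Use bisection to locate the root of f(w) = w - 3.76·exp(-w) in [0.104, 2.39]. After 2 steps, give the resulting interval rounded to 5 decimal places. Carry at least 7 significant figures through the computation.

f(0.104000) = -3.284607, f(2.390000) = 2.045472 (opposite signs)
step 1: m = 1.247000, f(m) = 0.166505 > 0 → root in [0.104000, 1.247000]
step 2: m = 0.675500, f(m) = -1.237971 < 0 → root in [0.675500, 1.247000]

[0.67550, 1.24700]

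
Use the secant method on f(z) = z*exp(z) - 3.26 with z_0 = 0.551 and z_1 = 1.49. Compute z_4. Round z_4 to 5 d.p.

1.09828

f(z_0) = -2.304022, f(z_1) = 3.351272
z_2 = 1.490000 - (3.351272)·(1.490000 - 0.551000)/(3.351272 - (-2.304022)) = 0.933558; f(z_2) = -0.885456
z_3 = 0.933558 - (-0.885456)·(0.933558 - 1.490000)/(-0.885456 - (3.351272)) = 1.049852; f(z_3) = -0.260336
z_4 = 1.049852 - (-0.260336)·(1.049852 - 0.933558)/(-0.260336 - (-0.885456)) = 1.098283; f(z_4) = 0.033764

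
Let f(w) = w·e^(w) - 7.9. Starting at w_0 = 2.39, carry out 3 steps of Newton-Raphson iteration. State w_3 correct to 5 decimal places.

Newton update: w ← w − f(w)/f'(w).
f'(w) = (w + 1)·e^(w)
w_0 = 2.390000: f = 18.183251, f' = 36.996744 → w_1 = 2.390000 - (18.183251)/(36.996744) = 1.898518
w_1 = 1.898518: f = 4.774485, f' = 19.350475 → w_2 = 1.898518 - (4.774485)/(19.350475) = 1.651780
w_2 = 1.651780: f = 0.716111, f' = 13.832369 → w_3 = 1.651780 - (0.716111)/(13.832369) = 1.600010

1.60001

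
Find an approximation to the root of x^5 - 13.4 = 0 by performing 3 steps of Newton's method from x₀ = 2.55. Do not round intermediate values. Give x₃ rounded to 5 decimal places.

f'(x) = 5x⁴
x_0 = 2.550000: f = 94.420391, f' = 211.412531 → x_1 = 2.550000 - (94.420391)/(211.412531) = 2.103383
x_1 = 2.103383: f = 27.771055, f' = 97.868650 → x_2 = 2.103383 - (27.771055)/(97.868650) = 1.819625
x_2 = 1.819625: f = 6.548451, f' = 54.814739 → x_3 = 1.819625 - (6.548451)/(54.814739) = 1.700160

1.70016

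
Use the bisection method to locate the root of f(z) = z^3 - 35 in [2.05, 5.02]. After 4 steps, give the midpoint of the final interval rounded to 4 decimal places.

f(2.050000) = -26.384875, f(5.020000) = 91.506008 (opposite signs)
step 1: m = 3.535000, f(m) = 9.174155 > 0 → root in [2.050000, 3.535000]
step 2: m = 2.792500, f(m) = -13.223928 < 0 → root in [2.792500, 3.535000]
step 3: m = 3.163750, f(m) = -3.333033 < 0 → root in [3.163750, 3.535000]
step 4: m = 3.349375, f(m) = 2.574337 > 0 → root in [3.163750, 3.349375]
Midpoint of [3.163750, 3.349375] = 3.256562

3.2566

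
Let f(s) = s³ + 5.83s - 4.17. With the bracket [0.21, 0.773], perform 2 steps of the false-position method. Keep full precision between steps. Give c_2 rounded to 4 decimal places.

0.6645

f(0.210000) = -2.936439, f(0.773000) = 0.798480
step 1: c = 0.652637, f(c) = -0.087142 < 0 → new bracket [0.652637, 0.773000]
step 2: c = 0.664481, f(c) = -0.002686 < 0 → new bracket [0.664481, 0.773000]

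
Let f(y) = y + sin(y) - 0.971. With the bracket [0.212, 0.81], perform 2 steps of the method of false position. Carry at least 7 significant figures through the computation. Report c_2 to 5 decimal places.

f(0.212000) = -0.548584, f(0.810000) = 0.563287
step 1: c = 0.507046, f(c) = 0.021643 > 0 → new bracket [0.212000, 0.507046]
step 2: c = 0.495848, f(c) = 0.000625 > 0 → new bracket [0.212000, 0.495848]

0.49585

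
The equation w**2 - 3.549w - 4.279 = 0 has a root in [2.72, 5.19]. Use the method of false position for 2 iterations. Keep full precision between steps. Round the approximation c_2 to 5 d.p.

4.46674

f(2.720000) = -6.533880, f(5.190000) = 4.237790
step 1: c = 4.218253, f(c) = -1.455923 < 0 → new bracket [4.218253, 5.190000]
step 2: c = 4.466735, f(c) = -0.179719 < 0 → new bracket [4.466735, 5.190000]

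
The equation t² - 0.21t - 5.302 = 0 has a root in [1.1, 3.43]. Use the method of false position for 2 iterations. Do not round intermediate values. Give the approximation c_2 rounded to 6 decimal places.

2.350705

f(1.100000) = -4.323000, f(3.430000) = 5.742600
step 1: c = 2.100694, f(c) = -1.330229 < 0 → new bracket [2.100694, 3.430000]
step 2: c = 2.350705, f(c) = -0.269835 < 0 → new bracket [2.350705, 3.430000]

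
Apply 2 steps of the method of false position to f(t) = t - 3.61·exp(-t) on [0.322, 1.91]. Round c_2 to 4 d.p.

1.1849

f(0.322000) = -2.294160, f(1.910000) = 1.375430
step 1: c = 1.314788, f(c) = 0.345391 > 0 → new bracket [0.322000, 1.314788]
step 2: c = 1.184880, f(c) = 0.081004 > 0 → new bracket [0.322000, 1.184880]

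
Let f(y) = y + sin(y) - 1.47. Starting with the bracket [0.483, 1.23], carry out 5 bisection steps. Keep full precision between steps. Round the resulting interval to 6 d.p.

f(0.483000) = -0.522562, f(1.230000) = 0.702489 (opposite signs)
step 1: m = 0.856500, f(m) = 0.142054 > 0 → root in [0.483000, 0.856500]
step 2: m = 0.669750, f(m) = -0.179460 < 0 → root in [0.669750, 0.856500]
step 3: m = 0.763125, f(m) = -0.015692 < 0 → root in [0.763125, 0.856500]
step 4: m = 0.809813, f(m) = 0.063970 > 0 → root in [0.763125, 0.809813]
step 5: m = 0.786469, f(m) = 0.024332 > 0 → root in [0.763125, 0.786469]

[0.763125, 0.786469]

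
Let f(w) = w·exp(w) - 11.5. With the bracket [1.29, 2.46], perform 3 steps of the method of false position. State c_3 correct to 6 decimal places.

False-position update: c = (a·f(b) − b·f(a))/(f(b) − f(a)); replace the endpoint whose sign matches f(c).
f(1.290000) = -6.813705, f(2.460000) = 17.293836
step 1: c = 1.620686, f(c) = -3.304903 < 0 → new bracket [1.620686, 2.460000]
step 2: c = 1.755348, f(c) = -1.344511 < 0 → new bracket [1.755348, 2.460000]
step 3: c = 1.806179, f(c) = -0.505530 < 0 → new bracket [1.806179, 2.460000]

1.806179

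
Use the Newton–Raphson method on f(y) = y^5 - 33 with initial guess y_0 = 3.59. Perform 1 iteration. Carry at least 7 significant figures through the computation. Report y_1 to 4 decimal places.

f'(y) = 5y^4
y_0 = 3.590000: f = 563.310207, f' = 830.515608 → y_1 = 3.590000 - (563.310207)/(830.515608) = 2.911734

2.9117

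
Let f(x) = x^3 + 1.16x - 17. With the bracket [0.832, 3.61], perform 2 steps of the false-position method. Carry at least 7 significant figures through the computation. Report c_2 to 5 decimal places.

2.13395

False-position update: c = (a·f(b) − b·f(a))/(f(b) − f(a)); replace the endpoint whose sign matches f(c).
f(0.832000) = -15.458950, f(3.610000) = 34.233481
step 1: c = 1.696215, f(c) = -10.152130 < 0 → new bracket [1.696215, 3.610000]
step 2: c = 2.133947, f(c) = -4.807202 < 0 → new bracket [2.133947, 3.610000]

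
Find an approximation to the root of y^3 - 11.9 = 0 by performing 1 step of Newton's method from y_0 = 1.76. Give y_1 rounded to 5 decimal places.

f'(y) = 3y^2
y_0 = 1.760000: f = -6.448224, f' = 9.292800 → y_1 = 1.760000 - (-6.448224)/(9.292800) = 2.453895

2.45389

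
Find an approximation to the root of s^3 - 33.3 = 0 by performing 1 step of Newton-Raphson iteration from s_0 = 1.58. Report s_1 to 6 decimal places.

Newton update: s ← s − f(s)/f'(s).
f'(s) = 3s^2
s_0 = 1.580000: f = -29.355688, f' = 7.489200 → s_1 = 1.580000 - (-29.355688)/(7.489200) = 5.499736

5.499736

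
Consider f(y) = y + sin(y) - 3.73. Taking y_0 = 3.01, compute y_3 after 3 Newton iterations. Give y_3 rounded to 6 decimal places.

f'(y) = 1 + cos(y)
y_0 = 3.010000: f = -0.588787, f' = 0.008646 → y_1 = 3.010000 - (-0.588787)/(0.008646) = 71.110700
y_1 = 71.110700: f = 68.291794, f' = 0.587802 → y_2 = 71.110700 - (68.291794)/(0.587802) = -45.070976
y_2 = -45.070976: f = -49.686991, f' = 1.463657 → y_3 = -45.070976 - (-49.686991)/(1.463657) = -11.123809

-11.123809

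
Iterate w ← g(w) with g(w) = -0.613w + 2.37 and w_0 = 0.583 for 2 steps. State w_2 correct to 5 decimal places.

1.13626

w_1 = g(0.583000) = 2.012621
w_2 = g(2.012621) = 1.136263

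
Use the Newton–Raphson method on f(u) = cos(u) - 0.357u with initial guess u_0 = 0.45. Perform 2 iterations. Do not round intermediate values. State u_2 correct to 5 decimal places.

f'(u) = -sin(u) - 0.357
u_0 = 0.450000: f = 0.739797, f' = -0.791966 → u_1 = 0.450000 - (0.739797)/(-0.791966) = 1.384128
u_1 = 1.384128: f = -0.308547, f' = -1.339628 → u_2 = 1.384128 - (-0.308547)/(-1.339628) = 1.153805

1.15380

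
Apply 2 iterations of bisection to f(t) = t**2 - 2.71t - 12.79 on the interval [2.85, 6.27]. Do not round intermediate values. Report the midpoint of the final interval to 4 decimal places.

f(2.850000) = -12.391000, f(6.270000) = 9.531200 (opposite signs)
step 1: m = 4.560000, f(m) = -4.354000 < 0 → root in [4.560000, 6.270000]
step 2: m = 5.415000, f(m) = 1.857575 > 0 → root in [4.560000, 5.415000]
Midpoint of [4.560000, 5.415000] = 4.987500

4.9875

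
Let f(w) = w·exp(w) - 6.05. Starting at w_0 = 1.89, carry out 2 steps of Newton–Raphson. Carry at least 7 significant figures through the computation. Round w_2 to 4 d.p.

1.4461

Newton update: w ← w − f(w)/f'(w).
f'(w) = (w + 1)·exp(w)
w_0 = 1.890000: f = 6.460607, f' = 19.129975 → w_1 = 1.890000 - (6.460607)/(19.129975) = 1.552278
w_1 = 1.552278: f = 1.280195, f' = 12.052412 → w_2 = 1.552278 - (1.280195)/(12.052412) = 1.446059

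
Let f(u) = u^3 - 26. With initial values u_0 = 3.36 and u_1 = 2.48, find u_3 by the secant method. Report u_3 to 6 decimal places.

Secant update: u_(k+1) = u_k − f(u_k)·(u_k − u_(k-1))/(f(u_k) − f(u_(k-1))).
f(u_0) = 11.933056, f(u_1) = -10.747008
u_2 = 2.480000 - (-10.747008)·(2.480000 - 3.360000)/(-10.747008 - (11.933056)) = 2.896990; f(u_2) = -1.686856
u_3 = 2.896990 - (-1.686856)·(2.896990 - 2.480000)/(-1.686856 - (-10.747008)) = 2.974627; f(u_3) = 0.320713

2.974627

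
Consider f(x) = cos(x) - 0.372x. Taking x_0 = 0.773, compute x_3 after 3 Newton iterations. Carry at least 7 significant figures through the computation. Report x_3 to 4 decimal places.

f'(x) = -sin(x) - 0.372
x_0 = 0.773000: f = 0.428263, f' = -1.070286 → x_1 = 0.773000 - (0.428263)/(-1.070286) = 1.173139
x_1 = 1.173139: f = -0.049148, f' = -1.293971 → x_2 = 1.173139 - (-0.049148)/(-1.293971) = 1.135157
x_2 = 1.135157: f = -0.000288, f' = -1.278600 → x_3 = 1.135157 - (-0.000288)/(-1.278600) = 1.134932

1.1349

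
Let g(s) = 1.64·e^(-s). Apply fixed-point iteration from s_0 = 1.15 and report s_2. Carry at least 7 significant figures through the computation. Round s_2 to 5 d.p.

s_1 = g(1.150000) = 0.519284
s_2 = g(0.519284) = 0.975712

0.97571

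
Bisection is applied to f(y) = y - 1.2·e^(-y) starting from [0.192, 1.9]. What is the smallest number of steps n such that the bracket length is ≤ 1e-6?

21

Initial width b − a = 1.9 − 0.192 = 1.708000.
After n steps the width is (b−a)/2^n; need (b−a)/2^n ≤ 1e-6.
So n ≥ log₂(1.708000/1e-6) = log₂(1708000.0000) ≈ 20.7039.
Hence n = 21.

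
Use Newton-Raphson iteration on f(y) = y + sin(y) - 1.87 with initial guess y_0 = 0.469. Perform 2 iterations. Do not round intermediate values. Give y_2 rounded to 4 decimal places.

1.0180

f'(y) = 1 + cos(y)
y_0 = 0.469000: f = -0.949006, f' = 1.892021 → y_1 = 0.469000 - (-0.949006)/(1.892021) = 0.970583
y_1 = 0.970583: f = -0.074202, f' = 1.564818 → y_2 = 0.970583 - (-0.074202)/(1.564818) = 1.018002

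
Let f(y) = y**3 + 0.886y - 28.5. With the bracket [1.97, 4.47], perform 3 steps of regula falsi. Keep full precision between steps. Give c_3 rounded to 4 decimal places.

f(1.970000) = -19.109207, f(4.470000) = 64.775043
step 1: c = 2.539511, f(c) = -9.872388 < 0 → new bracket [2.539511, 4.470000]
step 2: c = 2.794825, f(c) = -4.193272 < 0 → new bracket [2.794825, 4.470000]
step 3: c = 2.896676, f(c) = -1.628319 < 0 → new bracket [2.896676, 4.470000]

2.8967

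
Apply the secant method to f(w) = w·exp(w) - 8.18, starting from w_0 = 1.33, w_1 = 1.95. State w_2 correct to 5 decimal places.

1.55516

f(w_0) = -3.151212, f(w_1) = 5.525941
w_2 = 1.950000 - (5.525941)·(1.950000 - 1.330000)/(5.525941 - (-3.151212)) = 1.555160; f(w_2) = -0.814999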